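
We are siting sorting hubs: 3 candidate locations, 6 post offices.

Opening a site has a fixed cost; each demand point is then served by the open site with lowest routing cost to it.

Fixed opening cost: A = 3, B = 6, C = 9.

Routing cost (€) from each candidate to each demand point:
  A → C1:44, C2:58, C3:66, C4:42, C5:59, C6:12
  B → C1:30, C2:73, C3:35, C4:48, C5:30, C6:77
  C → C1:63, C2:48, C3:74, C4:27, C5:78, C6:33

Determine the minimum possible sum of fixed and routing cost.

200

Open {A, B, C}: assign each demand point to its cheapest open site.
  C1→B 30, C2→C 48, C3→B 35, C4→C 27, C5→B 30, C6→A 12
  routing cost 182, fixed 18 → total 200.
Compare {A, B}: routing cost 207 + fixed 9 = 216.
Compare {B, C}: routing cost 203 + fixed 15 = 218.
Compare {A, C}: routing cost 256 + fixed 12 = 268.
All other subsets cost ≥ 216. Minimum total cost: 200.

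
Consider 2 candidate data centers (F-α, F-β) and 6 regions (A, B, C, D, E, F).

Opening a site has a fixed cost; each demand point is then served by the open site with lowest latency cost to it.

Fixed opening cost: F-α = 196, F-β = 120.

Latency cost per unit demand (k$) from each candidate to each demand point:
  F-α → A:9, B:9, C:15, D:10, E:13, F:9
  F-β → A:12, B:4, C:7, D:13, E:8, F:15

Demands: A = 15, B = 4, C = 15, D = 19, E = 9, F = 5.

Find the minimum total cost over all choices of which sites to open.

815

Open {F-β}: assign each demand point to its cheapest open site.
  A→F-β 15×12=180, B→F-β 4×4=16, C→F-β 15×7=105, D→F-β 19×13=247, E→F-β 9×8=72, F→F-β 5×15=75
  latency cost 695, fixed 120 → total 815.
Compare {F-α, F-β}: latency cost 563 + fixed 316 = 879.
Compare {F-α}: latency cost 748 + fixed 196 = 944.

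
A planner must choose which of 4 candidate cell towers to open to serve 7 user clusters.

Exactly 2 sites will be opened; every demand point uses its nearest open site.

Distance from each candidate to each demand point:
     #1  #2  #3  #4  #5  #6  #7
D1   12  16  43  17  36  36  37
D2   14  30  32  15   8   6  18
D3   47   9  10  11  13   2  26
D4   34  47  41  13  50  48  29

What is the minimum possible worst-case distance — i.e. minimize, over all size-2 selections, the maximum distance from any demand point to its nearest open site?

18

Open {D2, D3}.
  Farthest demand point is #7 at distance 18 (to D2); all others are ≤ 18.
With {D1, D3} the worst case is 26.
With {D1, D2} the worst case is 32.
No size-2 selection achieves below 18.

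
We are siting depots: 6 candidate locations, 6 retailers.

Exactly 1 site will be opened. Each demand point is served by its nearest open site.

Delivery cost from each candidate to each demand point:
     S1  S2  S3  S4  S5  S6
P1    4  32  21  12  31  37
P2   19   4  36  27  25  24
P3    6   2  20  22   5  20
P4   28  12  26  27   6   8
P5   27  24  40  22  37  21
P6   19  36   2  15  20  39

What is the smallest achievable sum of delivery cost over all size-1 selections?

75

Open {P3}.
  S1→P3 6, S2→P3 2, S3→P3 20, S4→P3 22, S5→P3 5, S6→P3 20  ⇒ total 75.
Compare {P4}: total 107.
Compare {P6}: total 131.
No size-1 selection does better; minimum is 75.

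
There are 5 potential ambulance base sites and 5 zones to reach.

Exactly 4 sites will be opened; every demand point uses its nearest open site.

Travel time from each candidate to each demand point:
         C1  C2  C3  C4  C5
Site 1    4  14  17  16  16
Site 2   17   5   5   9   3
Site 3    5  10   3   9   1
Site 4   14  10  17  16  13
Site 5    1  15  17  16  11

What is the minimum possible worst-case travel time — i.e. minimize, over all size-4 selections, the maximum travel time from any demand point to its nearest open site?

9

Open {Site 1, Site 2, Site 3, Site 4}.
  Farthest demand point is C4 at travel time 9 (to Site 2); all others are ≤ 9.
With {Site 1, Site 2, Site 3, Site 5} the worst case is 9.
With {Site 1, Site 2, Site 4, Site 5} the worst case is 9.
No size-4 selection achieves below 9.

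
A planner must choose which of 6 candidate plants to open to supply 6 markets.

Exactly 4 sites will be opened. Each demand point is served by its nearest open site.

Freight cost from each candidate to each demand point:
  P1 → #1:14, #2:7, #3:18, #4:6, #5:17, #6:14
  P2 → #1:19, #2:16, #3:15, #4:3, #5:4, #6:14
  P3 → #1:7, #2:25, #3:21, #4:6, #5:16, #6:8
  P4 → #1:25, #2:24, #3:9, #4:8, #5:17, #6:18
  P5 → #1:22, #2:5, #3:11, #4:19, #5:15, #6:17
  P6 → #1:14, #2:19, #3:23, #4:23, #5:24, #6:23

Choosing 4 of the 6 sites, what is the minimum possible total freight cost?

Open {P2, P3, P4, P5}.
  #1→P3 7, #2→P5 5, #3→P4 9, #4→P2 3, #5→P2 4, #6→P3 8  ⇒ total 36.
Compare {P1, P2, P3, P4}: total 38.
Compare {P1, P2, P3, P5}: total 38.
No size-4 selection does better; minimum is 36.

36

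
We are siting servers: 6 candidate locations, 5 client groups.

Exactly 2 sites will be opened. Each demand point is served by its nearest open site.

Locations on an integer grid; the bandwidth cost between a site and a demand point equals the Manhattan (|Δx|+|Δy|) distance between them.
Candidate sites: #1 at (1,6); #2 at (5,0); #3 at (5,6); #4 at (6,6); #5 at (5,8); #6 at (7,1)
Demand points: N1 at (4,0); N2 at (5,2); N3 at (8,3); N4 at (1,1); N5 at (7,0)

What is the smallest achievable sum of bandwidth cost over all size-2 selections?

12

Open {#2, #6}.
  N1→#2 1, N2→#2 2, N3→#6 3, N4→#2 5, N5→#6 1  ⇒ total 12.
Compare {#2, #4}: total 15.
Compare {#1, #2}: total 16.
No size-2 selection does better; minimum is 12.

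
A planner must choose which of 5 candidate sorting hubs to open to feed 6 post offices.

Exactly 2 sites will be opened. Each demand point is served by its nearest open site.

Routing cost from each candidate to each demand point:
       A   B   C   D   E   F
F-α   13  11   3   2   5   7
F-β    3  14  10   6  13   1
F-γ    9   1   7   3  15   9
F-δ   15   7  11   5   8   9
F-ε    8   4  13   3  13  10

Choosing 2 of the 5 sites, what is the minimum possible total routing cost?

Open {F-α, F-β}.
  A→F-β 3, B→F-α 11, C→F-α 3, D→F-α 2, E→F-α 5, F→F-β 1  ⇒ total 25.
Compare {F-α, F-γ}: total 27.
Compare {F-β, F-γ}: total 28.
No size-2 selection does better; minimum is 25.

25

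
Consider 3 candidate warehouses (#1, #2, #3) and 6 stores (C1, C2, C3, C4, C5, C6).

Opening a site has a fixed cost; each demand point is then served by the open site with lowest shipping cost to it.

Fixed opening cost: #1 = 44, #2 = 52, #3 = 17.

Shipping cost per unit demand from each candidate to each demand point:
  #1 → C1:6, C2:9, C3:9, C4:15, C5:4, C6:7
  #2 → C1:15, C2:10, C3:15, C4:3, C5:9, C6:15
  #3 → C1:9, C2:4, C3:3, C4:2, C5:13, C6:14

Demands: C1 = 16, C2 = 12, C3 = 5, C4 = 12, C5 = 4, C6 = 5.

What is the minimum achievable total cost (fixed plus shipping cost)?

295

Open {#1, #3}: assign each demand point to its cheapest open site.
  C1→#1 16×6=96, C2→#3 12×4=48, C3→#3 5×3=15, C4→#3 12×2=24, C5→#1 4×4=16, C6→#1 5×7=35
  shipping cost 234, fixed 61 → total 295.
Compare {#1, #2, #3}: shipping cost 234 + fixed 113 = 347.
Compare {#3}: shipping cost 353 + fixed 17 = 370.
Compare {#2, #3}: shipping cost 337 + fixed 69 = 406.
All other subsets cost ≥ 347. Minimum total cost: 295.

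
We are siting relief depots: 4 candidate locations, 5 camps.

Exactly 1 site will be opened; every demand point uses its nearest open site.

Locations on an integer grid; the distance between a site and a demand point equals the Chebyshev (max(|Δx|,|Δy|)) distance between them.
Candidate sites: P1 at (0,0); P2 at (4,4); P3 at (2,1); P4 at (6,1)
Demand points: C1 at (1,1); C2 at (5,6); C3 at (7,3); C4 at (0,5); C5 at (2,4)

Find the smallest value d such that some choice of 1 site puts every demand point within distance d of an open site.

Open {P2}.
  Farthest demand point is C4 at distance 4 (to P2); all others are ≤ 4.
With {P3} the worst case is 5.
With {P4} the worst case is 6.
No size-1 selection achieves below 4.

4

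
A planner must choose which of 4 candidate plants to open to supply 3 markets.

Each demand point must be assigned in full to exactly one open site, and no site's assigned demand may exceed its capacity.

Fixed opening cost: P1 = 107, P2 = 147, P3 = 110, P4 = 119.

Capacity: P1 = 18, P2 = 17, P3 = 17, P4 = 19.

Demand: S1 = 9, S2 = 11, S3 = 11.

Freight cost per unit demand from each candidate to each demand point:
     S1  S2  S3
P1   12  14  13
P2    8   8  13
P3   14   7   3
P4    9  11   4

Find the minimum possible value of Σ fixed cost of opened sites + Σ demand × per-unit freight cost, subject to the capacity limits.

565

Open {P1, P3, P4}; cheapest assignment that respects the capacities:
  P1 (cap 18, load 9): S1 — cost 9×12 = 108
  P3 (cap 17, load 11): S2 — cost 11×7 = 77
  P4 (cap 19, load 11): S3 — cost 11×4 = 44
  Shipping 229, fixed 336 → total 565.
  Any other capacity-feasible assignment to {P1, P3, P4} ships for at least 229.
Compare {P2, P3, P4}: its best feasible assignment gives total 569.
Compare {P1, P2, P3}: its best feasible assignment gives total 593.
Every other set of open sites that can feasibly serve all demand totals ≥ 569 even under its best assignment. Minimum: 565.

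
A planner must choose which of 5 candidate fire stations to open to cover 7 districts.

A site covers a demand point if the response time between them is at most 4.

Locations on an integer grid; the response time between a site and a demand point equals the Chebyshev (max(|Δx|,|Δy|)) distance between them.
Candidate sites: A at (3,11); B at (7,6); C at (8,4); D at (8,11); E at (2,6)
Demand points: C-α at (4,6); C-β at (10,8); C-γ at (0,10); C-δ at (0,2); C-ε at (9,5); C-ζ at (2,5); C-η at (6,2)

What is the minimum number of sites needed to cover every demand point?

2

Coverage sets (demand points within 4 of each site):
  A: {C-γ}
  B: {C-α, C-β, C-ε, C-η}
  C: {C-α, C-β, C-ε, C-η}
  D: {C-β}
  E: {C-α, C-γ, C-δ, C-ζ, C-η}
No single site covers all 7 demand points.
But {B, E} covers everything, so the minimum is 2.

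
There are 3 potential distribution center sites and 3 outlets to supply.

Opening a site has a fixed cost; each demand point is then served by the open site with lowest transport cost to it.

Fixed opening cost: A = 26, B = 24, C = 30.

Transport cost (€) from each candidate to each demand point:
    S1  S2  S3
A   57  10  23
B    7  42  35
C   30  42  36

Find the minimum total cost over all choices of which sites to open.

Open {A, B}: assign each demand point to its cheapest open site.
  S1→B 7, S2→A 10, S3→A 23
  transport cost 40, fixed 50 → total 90.
Compare {B}: transport cost 84 + fixed 24 = 108.
Compare {A}: transport cost 90 + fixed 26 = 116.
Compare {A, C}: transport cost 63 + fixed 56 = 119.
All other subsets cost ≥ 108. Minimum total cost: 90.

90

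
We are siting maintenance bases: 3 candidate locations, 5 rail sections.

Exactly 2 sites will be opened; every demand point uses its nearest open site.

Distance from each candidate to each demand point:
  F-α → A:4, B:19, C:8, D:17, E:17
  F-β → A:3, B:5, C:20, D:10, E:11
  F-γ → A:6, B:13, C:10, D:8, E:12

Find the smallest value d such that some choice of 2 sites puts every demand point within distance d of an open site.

Open {F-α, F-β}.
  Farthest demand point is E at distance 11 (to F-β); all others are ≤ 11.
With {F-β, F-γ} the worst case is 11.
With {F-α, F-γ} the worst case is 13.
No size-2 selection achieves below 11.

11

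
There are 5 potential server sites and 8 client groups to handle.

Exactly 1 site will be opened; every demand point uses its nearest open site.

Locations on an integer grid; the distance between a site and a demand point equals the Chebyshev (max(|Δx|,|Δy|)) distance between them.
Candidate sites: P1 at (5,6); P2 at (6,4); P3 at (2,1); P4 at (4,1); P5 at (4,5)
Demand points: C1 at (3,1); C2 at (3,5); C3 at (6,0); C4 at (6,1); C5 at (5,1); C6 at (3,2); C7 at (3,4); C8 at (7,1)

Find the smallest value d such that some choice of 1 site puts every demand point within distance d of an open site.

4

Open {P2}.
  Farthest demand point is C3 at distance 4 (to P2); all others are ≤ 4.
With {P4} the worst case is 4.
With {P3} the worst case is 5.
No size-1 selection achieves below 4.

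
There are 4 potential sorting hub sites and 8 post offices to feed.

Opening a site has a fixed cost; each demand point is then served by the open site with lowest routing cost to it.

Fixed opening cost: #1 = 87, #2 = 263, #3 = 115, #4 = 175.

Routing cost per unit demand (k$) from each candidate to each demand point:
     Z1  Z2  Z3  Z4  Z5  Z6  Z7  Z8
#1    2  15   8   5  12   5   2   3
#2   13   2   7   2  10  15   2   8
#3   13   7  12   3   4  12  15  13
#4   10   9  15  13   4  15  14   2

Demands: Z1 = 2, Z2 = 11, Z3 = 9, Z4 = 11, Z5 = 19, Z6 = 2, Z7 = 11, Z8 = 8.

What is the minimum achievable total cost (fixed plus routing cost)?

Open {#1, #3}: assign each demand point to its cheapest open site.
  Z1→#1 2×2=4, Z2→#3 11×7=77, Z3→#1 9×8=72, Z4→#3 11×3=33, Z5→#3 19×4=76, Z6→#1 2×5=10, Z7→#1 11×2=22, Z8→#1 8×3=24
  routing cost 318, fixed 202 → total 520.
Compare {#1, #4}: routing cost 354 + fixed 262 = 616.
Compare {#1}: routing cost 580 + fixed 87 = 667.
Compare {#1, #3, #4}: routing cost 310 + fixed 377 = 687.
All other subsets cost ≥ 616. Minimum total cost: 520.

520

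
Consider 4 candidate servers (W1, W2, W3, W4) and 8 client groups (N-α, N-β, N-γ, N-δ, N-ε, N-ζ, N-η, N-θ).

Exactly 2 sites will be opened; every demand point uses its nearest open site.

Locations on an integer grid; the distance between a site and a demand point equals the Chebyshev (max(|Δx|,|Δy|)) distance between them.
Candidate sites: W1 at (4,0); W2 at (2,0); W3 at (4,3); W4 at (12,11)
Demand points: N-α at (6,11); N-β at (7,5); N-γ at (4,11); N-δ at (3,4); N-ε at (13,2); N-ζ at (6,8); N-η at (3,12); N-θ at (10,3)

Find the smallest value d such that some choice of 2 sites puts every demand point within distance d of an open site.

9

Open {W1, W3}.
  Farthest demand point is N-ε at distance 9 (to W1); all others are ≤ 9.
With {W1, W4} the worst case is 9.
With {W2, W3} the worst case is 9.
No size-2 selection achieves below 9.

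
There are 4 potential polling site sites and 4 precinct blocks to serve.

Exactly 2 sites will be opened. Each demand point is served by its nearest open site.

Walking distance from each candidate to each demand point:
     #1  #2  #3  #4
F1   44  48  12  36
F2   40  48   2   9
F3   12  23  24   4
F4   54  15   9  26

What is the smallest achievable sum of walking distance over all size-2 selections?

Open {F3, F4}.
  #1→F3 12, #2→F4 15, #3→F4 9, #4→F3 4  ⇒ total 40.
Compare {F2, F3}: total 41.
Compare {F1, F3}: total 51.
No size-2 selection does better; minimum is 40.

40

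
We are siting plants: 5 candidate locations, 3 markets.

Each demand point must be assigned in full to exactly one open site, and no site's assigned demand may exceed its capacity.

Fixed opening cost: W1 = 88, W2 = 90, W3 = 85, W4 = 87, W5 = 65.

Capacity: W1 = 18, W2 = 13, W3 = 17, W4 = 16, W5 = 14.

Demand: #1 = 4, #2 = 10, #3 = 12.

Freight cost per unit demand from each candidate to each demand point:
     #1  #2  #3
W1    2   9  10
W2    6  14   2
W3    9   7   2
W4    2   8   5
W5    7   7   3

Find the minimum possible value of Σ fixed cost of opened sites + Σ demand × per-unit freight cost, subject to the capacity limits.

272

Open {W3, W5}; cheapest assignment that respects the capacities:
  W3 (cap 17, load 12): #3 — cost 12×2 = 24
  W5 (cap 14, load 14): #1, #2 — cost 4×7 + 10×7 = 98
  Shipping 122, fixed 150 → total 272.
  Any other capacity-feasible assignment to {W3, W5} ships for at least 122.
Compare {W4, W5}: its best feasible assignment gives total 276.
Compare {W2, W5}: its best feasible assignment gives total 277.
Every other set of open sites that can feasibly serve all demand totals ≥ 276 even under its best assignment. Minimum: 272.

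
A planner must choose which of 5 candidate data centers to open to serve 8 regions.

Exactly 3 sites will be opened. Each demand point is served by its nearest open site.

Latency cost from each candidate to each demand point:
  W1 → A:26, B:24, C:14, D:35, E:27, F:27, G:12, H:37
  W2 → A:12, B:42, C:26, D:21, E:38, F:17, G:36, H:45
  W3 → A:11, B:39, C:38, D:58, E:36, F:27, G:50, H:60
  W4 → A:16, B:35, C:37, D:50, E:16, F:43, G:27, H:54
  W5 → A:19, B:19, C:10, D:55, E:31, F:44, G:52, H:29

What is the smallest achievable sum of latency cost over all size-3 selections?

147

Open {W1, W2, W5}.
  A→W2 12, B→W5 19, C→W5 10, D→W2 21, E→W1 27, F→W2 17, G→W1 12, H→W5 29  ⇒ total 147.
Compare {W2, W4, W5}: total 151.
Compare {W1, W2, W4}: total 153.
No size-3 selection does better; minimum is 147.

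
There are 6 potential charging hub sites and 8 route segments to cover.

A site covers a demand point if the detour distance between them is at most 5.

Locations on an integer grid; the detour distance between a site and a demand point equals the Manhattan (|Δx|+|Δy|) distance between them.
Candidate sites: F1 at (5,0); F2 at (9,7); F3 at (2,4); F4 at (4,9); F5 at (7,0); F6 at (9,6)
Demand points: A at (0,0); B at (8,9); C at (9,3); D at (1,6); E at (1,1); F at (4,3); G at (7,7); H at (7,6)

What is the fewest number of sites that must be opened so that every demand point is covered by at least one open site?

3

Coverage sets (demand points within 5 of each site):
  F1: {A, E, F}
  F2: {B, C, G, H}
  F3: {D, E, F}
  F4: {B, G}
  F5: {C}
  F6: {B, C, G, H}
No 2 sites suffice: every size-2 union leaves at least one demand point uncovered.
But {F1, F2, F3} covers everything, so the minimum is 3.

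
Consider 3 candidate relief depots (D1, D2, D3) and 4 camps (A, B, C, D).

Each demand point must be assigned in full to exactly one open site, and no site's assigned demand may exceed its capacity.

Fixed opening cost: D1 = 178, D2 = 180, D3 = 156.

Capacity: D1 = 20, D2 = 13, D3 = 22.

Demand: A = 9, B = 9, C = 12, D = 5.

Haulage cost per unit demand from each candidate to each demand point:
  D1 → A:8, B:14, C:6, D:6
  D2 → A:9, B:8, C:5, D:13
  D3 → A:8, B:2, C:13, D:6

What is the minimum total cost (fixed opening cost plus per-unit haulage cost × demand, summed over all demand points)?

Open {D1, D3}; cheapest assignment that respects the capacities:
  D1 (cap 20, load 17): C, D — cost 12×6 + 5×6 = 102
  D3 (cap 22, load 18): A, B — cost 9×8 + 9×2 = 90
  Shipping 192, fixed 334 → total 526.
  Any other capacity-feasible assignment to {D1, D3} ships for at least 192.
Compare {D1, D2, D3}: its best feasible assignment gives total 694.
Every other set of open sites that can feasibly serve all demand totals ≥ 694 even under its best assignment. Minimum: 526.

526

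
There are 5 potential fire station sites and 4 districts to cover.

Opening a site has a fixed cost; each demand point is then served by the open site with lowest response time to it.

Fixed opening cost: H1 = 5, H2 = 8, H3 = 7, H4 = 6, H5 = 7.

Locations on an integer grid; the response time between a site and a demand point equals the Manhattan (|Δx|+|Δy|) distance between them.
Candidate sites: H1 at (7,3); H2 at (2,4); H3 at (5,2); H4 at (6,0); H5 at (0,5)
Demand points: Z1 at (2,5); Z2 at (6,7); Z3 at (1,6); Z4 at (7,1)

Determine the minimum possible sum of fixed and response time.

23

Open {H1, H5}: assign each demand point to its cheapest open site.
  Z1→H5 2, Z2→H1 5, Z3→H5 2, Z4→H1 2
  response time 11, fixed 12 → total 23.
Compare {H1, H2}: response time 11 + fixed 13 = 24.
Compare {H4, H5}: response time 13 + fixed 13 = 26.
Compare {H2}: response time 19 + fixed 8 = 27.
All other subsets cost ≥ 24. Minimum total cost: 23.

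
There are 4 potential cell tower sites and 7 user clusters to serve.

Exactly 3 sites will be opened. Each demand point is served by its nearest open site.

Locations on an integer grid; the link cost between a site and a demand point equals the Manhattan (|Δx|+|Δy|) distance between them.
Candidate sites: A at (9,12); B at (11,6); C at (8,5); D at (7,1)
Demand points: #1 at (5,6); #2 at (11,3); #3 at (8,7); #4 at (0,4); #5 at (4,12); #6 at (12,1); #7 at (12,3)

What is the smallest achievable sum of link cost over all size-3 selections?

33

Open {A, B, C}.
  #1→C 4, #2→B 3, #3→C 2, #4→C 9, #5→A 5, #6→B 6, #7→B 4  ⇒ total 33.
Compare {A, C, D}: total 36.
Compare {A, B, D}: total 37.
No size-3 selection does better; minimum is 33.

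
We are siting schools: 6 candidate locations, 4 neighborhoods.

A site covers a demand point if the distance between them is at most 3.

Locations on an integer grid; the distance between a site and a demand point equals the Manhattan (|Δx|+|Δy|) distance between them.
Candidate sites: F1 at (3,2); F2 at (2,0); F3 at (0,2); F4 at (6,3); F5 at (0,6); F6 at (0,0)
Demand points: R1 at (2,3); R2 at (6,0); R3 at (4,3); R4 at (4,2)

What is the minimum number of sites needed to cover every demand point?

2

Coverage sets (demand points within 3 of each site):
  F1: {R1, R3, R4}
  F2: {R1}
  F3: {R1}
  F4: {R2, R3, R4}
  F5: {}
  F6: {}
No single site covers all 4 demand points.
But {F1, F4} covers everything, so the minimum is 2.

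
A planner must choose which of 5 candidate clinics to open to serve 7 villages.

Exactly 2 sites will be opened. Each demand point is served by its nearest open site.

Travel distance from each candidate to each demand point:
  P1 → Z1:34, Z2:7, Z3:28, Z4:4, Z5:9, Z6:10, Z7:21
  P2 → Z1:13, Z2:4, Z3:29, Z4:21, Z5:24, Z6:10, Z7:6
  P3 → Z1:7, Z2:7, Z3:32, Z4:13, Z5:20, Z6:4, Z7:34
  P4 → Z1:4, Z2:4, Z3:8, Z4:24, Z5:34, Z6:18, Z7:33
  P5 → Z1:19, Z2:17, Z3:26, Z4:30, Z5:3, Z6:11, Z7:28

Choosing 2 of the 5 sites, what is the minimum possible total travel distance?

Open {P1, P4}.
  Z1→P4 4, Z2→P4 4, Z3→P4 8, Z4→P1 4, Z5→P1 9, Z6→P1 10, Z7→P1 21  ⇒ total 60.
Compare {P1, P2}: total 74.
Compare {P2, P4}: total 77.
No size-2 selection does better; minimum is 60.

60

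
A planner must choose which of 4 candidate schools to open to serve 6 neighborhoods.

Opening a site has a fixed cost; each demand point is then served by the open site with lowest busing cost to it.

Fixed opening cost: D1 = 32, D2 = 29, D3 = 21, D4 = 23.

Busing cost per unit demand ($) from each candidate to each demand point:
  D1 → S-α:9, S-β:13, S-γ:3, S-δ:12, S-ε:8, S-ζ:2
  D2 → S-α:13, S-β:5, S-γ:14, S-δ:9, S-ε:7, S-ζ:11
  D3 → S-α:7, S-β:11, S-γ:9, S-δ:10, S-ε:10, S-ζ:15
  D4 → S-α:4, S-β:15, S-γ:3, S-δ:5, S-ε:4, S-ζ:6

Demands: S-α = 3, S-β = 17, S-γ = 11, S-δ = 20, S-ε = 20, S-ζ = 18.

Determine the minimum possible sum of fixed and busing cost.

430

Open {D1, D2, D4}: assign each demand point to its cheapest open site.
  S-α→D4 3×4=12, S-β→D2 17×5=85, S-γ→D1 11×3=33, S-δ→D4 20×5=100, S-ε→D4 20×4=80, S-ζ→D1 18×2=36
  busing cost 346, fixed 84 → total 430.
Compare {D1, D2, D3, D4}: busing cost 346 + fixed 105 = 451.
Compare {D2, D4}: busing cost 418 + fixed 52 = 470.
Compare {D2, D3, D4}: busing cost 418 + fixed 73 = 491.
All other subsets cost ≥ 451. Minimum total cost: 430.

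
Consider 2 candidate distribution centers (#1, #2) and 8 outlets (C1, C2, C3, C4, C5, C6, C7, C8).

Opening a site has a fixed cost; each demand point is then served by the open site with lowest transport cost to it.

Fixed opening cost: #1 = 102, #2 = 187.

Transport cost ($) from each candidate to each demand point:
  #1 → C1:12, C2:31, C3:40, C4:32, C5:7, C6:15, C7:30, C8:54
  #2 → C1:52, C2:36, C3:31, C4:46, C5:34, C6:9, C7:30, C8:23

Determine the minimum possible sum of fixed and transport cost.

323

Open {#1}: assign each demand point to its cheapest open site.
  C1→#1 12, C2→#1 31, C3→#1 40, C4→#1 32, C5→#1 7, C6→#1 15, C7→#1 30, C8→#1 54
  transport cost 221, fixed 102 → total 323.
Compare {#2}: transport cost 261 + fixed 187 = 448.
Compare {#1, #2}: transport cost 175 + fixed 289 = 464.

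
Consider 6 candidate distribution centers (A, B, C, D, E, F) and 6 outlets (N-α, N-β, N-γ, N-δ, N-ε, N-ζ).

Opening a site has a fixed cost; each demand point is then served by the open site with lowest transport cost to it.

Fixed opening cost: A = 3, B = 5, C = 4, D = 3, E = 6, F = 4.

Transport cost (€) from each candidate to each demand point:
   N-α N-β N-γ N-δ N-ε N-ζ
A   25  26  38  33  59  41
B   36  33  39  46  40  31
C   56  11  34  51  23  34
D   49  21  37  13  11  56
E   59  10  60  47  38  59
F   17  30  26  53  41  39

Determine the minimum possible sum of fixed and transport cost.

Open {C, D, F}: assign each demand point to its cheapest open site.
  N-α→F 17, N-β→C 11, N-γ→F 26, N-δ→D 13, N-ε→D 11, N-ζ→C 34
  transport cost 112, fixed 11 → total 123.
Compare {B, C, D, F}: transport cost 109 + fixed 16 = 125.
Compare {A, C, D, F}: transport cost 112 + fixed 14 = 126.
Compare {B, D, E, F}: transport cost 108 + fixed 18 = 126.
All other subsets cost ≥ 125. Minimum total cost: 123.

123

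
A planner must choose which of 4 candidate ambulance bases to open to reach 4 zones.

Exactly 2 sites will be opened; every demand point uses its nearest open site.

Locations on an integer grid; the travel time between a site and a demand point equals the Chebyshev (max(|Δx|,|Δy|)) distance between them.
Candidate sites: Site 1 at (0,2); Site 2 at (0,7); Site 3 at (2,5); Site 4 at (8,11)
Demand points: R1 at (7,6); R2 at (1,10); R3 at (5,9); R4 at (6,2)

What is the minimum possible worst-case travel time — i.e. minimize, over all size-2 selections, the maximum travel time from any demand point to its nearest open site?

5

Open {Site 1, Site 3}.
  Farthest demand point is R1 at travel time 5 (to Site 3); all others are ≤ 5.
With {Site 2, Site 3} the worst case is 5.
With {Site 3, Site 4} the worst case is 5.
No size-2 selection achieves below 5.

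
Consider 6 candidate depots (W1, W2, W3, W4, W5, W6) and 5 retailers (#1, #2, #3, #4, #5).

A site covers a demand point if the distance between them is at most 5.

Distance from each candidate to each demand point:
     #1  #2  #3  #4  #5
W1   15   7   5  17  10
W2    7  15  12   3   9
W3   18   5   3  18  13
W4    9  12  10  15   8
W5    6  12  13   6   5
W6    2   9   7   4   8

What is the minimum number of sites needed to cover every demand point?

Coverage sets (demand points within 5 of each site):
  W1: {#3}
  W2: {#4}
  W3: {#2, #3}
  W4: {}
  W5: {#5}
  W6: {#1, #4}
No 2 sites suffice: every size-2 union leaves at least one demand point uncovered.
But {W3, W5, W6} covers everything, so the minimum is 3.

3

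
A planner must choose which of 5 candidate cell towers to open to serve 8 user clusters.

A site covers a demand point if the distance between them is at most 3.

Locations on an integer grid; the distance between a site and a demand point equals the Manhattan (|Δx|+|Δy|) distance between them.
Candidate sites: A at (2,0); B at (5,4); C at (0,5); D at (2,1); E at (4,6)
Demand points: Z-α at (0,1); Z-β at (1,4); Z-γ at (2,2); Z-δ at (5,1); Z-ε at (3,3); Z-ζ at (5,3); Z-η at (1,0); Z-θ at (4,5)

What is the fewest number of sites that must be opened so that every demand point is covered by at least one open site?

Coverage sets (demand points within 3 of each site):
  A: {Z-α, Z-γ, Z-η}
  B: {Z-δ, Z-ε, Z-ζ, Z-θ}
  C: {Z-β}
  D: {Z-α, Z-γ, Z-δ, Z-ε, Z-η}
  E: {Z-θ}
No 2 sites suffice: every size-2 union leaves at least one demand point uncovered.
But {A, B, C} covers everything, so the minimum is 3.

3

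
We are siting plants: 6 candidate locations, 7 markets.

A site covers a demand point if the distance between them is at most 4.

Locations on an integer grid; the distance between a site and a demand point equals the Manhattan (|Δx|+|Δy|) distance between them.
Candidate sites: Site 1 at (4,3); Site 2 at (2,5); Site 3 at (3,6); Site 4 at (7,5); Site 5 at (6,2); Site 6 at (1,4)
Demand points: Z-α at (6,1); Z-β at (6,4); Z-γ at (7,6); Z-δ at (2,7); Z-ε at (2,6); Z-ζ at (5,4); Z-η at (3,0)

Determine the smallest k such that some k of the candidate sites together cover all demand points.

Coverage sets (demand points within 4 of each site):
  Site 1: {Z-α, Z-β, Z-ζ, Z-η}
  Site 2: {Z-δ, Z-ε, Z-ζ}
  Site 3: {Z-γ, Z-δ, Z-ε, Z-ζ}
  Site 4: {Z-β, Z-γ, Z-ζ}
  Site 5: {Z-α, Z-β, Z-ζ}
  Site 6: {Z-δ, Z-ε, Z-ζ}
No single site covers all 7 demand points.
But {Site 1, Site 3} covers everything, so the minimum is 2.

2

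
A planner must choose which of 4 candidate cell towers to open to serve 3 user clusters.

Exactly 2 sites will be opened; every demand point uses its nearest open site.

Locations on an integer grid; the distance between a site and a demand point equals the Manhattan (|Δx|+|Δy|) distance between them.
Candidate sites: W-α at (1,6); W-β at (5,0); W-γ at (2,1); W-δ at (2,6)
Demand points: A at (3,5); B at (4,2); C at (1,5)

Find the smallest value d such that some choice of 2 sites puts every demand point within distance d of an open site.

Open {W-α, W-β}.
  Farthest demand point is A at distance 3 (to W-α); all others are ≤ 3.
With {W-α, W-γ} the worst case is 3.
With {W-β, W-δ} the worst case is 3.
No size-2 selection achieves below 3.

3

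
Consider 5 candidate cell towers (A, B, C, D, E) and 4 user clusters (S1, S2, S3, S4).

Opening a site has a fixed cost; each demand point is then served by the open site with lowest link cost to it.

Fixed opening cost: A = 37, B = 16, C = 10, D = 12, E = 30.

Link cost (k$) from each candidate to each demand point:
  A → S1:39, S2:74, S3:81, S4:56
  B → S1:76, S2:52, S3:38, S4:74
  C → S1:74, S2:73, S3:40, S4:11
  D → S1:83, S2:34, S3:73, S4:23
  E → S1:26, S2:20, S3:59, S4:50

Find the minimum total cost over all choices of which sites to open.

137

Open {C, E}: assign each demand point to its cheapest open site.
  S1→E 26, S2→E 20, S3→C 40, S4→C 11
  link cost 97, fixed 40 → total 137.
Compare {C, D, E}: link cost 97 + fixed 52 = 149.
Compare {B, C, E}: link cost 95 + fixed 56 = 151.
Compare {B, C, D, E}: link cost 95 + fixed 68 = 163.
All other subsets cost ≥ 149. Minimum total cost: 137.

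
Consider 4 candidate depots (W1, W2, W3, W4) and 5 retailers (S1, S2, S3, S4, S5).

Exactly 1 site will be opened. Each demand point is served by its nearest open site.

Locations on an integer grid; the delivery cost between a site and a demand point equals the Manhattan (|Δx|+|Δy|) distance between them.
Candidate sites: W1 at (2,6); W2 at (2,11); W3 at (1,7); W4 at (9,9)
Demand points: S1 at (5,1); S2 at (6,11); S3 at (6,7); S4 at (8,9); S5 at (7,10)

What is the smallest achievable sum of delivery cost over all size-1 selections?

Open {W4}.
  S1→W4 12, S2→W4 5, S3→W4 5, S4→W4 1, S5→W4 3  ⇒ total 26.
Compare {W2}: total 39.
Compare {W1}: total 40.
No size-1 selection does better; minimum is 26.

26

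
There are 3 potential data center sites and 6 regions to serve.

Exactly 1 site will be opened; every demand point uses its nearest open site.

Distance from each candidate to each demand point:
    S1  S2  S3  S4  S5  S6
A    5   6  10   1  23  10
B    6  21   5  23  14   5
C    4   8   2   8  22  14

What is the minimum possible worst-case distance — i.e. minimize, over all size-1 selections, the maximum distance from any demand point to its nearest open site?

22

Open {C}.
  Farthest demand point is S5 at distance 22 (to C); all others are ≤ 22.
With {A} the worst case is 23.
With {B} the worst case is 23.
No size-1 selection achieves below 22.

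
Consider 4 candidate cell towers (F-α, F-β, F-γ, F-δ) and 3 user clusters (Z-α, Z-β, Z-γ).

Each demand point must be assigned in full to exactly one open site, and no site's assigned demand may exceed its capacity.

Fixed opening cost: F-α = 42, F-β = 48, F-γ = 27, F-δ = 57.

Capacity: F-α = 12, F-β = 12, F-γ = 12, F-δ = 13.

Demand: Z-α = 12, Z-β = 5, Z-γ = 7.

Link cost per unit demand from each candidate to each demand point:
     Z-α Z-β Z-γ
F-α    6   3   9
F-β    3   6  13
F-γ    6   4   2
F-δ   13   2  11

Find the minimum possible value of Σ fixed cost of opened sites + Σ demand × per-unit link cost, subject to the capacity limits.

Open {F-β, F-γ}; cheapest assignment that respects the capacities:
  F-β (cap 12, load 12): Z-α — cost 12×3 = 36
  F-γ (cap 12, load 12): Z-β, Z-γ — cost 5×4 + 7×2 = 34
  Shipping 70, fixed 75 → total 145.
  Any other capacity-feasible assignment to {F-β, F-γ} ships for at least 70.
Compare {F-α, F-γ}: its best feasible assignment gives total 175.
Compare {F-α, F-β, F-γ}: its best feasible assignment gives total 182.
Every other set of open sites that can feasibly serve all demand totals ≥ 175 even under its best assignment. Minimum: 145.

145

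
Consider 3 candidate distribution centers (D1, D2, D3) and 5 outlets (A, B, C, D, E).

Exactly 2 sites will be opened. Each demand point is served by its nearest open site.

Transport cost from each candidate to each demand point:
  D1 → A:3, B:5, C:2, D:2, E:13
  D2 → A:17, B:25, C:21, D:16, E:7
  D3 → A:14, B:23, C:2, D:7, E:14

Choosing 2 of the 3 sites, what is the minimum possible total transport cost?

Open {D1, D2}.
  A→D1 3, B→D1 5, C→D1 2, D→D1 2, E→D2 7  ⇒ total 19.
Compare {D1, D3}: total 25.
Compare {D2, D3}: total 53.

19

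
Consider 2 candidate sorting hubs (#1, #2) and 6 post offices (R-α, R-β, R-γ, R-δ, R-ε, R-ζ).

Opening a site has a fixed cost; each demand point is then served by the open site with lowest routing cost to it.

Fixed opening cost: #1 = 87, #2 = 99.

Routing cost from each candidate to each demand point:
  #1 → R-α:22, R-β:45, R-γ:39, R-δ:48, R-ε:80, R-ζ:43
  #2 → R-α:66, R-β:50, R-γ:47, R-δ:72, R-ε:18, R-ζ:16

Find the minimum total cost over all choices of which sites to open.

364

Open {#1}: assign each demand point to its cheapest open site.
  R-α→#1 22, R-β→#1 45, R-γ→#1 39, R-δ→#1 48, R-ε→#1 80, R-ζ→#1 43
  routing cost 277, fixed 87 → total 364.
Compare {#2}: routing cost 269 + fixed 99 = 368.
Compare {#1, #2}: routing cost 188 + fixed 186 = 374.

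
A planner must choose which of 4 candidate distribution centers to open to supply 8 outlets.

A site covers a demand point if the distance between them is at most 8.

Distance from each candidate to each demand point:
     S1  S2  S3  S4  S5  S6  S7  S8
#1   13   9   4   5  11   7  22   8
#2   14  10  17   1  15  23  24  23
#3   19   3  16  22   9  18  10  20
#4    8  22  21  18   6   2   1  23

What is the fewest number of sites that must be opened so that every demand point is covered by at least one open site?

3

Coverage sets (demand points within 8 of each site):
  #1: {S3, S4, S6, S8}
  #2: {S4}
  #3: {S2}
  #4: {S1, S5, S6, S7}
No 2 sites suffice: every size-2 union leaves at least one demand point uncovered.
But {#1, #3, #4} covers everything, so the minimum is 3.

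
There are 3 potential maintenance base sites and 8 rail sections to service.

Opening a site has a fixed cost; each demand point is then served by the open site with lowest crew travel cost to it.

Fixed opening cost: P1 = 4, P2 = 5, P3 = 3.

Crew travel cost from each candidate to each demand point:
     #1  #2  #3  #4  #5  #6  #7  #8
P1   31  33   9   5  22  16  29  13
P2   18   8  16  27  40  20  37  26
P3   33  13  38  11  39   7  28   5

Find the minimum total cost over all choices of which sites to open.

114

Open {P1, P2, P3}: assign each demand point to its cheapest open site.
  #1→P2 18, #2→P2 8, #3→P1 9, #4→P1 5, #5→P1 22, #6→P3 7, #7→P3 28, #8→P3 5
  crew travel cost 102, fixed 12 → total 114.
Compare {P1, P3}: crew travel cost 120 + fixed 7 = 127.
Compare {P1, P2}: crew travel cost 120 + fixed 9 = 129.
Compare {P2, P3}: crew travel cost 132 + fixed 8 = 140.
All other subsets cost ≥ 127. Minimum total cost: 114.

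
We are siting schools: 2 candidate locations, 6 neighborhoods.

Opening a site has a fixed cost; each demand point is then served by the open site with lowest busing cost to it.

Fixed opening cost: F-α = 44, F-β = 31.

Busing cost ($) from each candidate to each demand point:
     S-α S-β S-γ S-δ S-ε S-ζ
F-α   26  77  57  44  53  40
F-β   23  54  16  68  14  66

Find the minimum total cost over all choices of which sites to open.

266

Open {F-α, F-β}: assign each demand point to its cheapest open site.
  S-α→F-β 23, S-β→F-β 54, S-γ→F-β 16, S-δ→F-α 44, S-ε→F-β 14, S-ζ→F-α 40
  busing cost 191, fixed 75 → total 266.
Compare {F-β}: busing cost 241 + fixed 31 = 272.
Compare {F-α}: busing cost 297 + fixed 44 = 341.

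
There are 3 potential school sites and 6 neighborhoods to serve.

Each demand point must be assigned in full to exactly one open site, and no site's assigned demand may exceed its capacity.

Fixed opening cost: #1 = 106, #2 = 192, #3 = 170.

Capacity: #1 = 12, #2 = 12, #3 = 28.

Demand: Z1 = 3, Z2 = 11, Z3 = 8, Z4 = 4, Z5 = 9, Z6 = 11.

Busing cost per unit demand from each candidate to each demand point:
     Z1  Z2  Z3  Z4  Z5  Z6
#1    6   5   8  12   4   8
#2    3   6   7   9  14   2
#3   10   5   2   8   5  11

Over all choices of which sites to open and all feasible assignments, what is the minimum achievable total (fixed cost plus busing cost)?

647

Open {#1, #2, #3}; cheapest assignment that respects the capacities:
  #1 (cap 12, load 12): Z1, Z5 — cost 3×6 + 9×4 = 54
  #2 (cap 12, load 11): Z6 — cost 11×2 = 22
  #3 (cap 28, load 23): Z2, Z3, Z4 — cost 11×5 + 8×2 + 4×8 = 103
  Shipping 179, fixed 468 → total 647.
  Any other capacity-feasible assignment to {#1, #2, #3} ships for at least 179.
Total demand is 46 and no other set of sites has combined capacity ≥ 46, so {#1, #2, #3} is the only feasible choice of open sites. Minimum: 647.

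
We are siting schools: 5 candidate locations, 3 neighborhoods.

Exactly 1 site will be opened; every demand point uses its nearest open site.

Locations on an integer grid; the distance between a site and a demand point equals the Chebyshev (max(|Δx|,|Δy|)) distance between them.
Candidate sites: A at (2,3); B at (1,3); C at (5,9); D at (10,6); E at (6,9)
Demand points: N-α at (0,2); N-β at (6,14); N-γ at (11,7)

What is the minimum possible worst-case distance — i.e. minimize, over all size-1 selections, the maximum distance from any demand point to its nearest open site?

Open {C}.
  Farthest demand point is N-α at distance 7 (to C); all others are ≤ 7.
With {E} the worst case is 7.
With {D} the worst case is 10.
No size-1 selection achieves below 7.

7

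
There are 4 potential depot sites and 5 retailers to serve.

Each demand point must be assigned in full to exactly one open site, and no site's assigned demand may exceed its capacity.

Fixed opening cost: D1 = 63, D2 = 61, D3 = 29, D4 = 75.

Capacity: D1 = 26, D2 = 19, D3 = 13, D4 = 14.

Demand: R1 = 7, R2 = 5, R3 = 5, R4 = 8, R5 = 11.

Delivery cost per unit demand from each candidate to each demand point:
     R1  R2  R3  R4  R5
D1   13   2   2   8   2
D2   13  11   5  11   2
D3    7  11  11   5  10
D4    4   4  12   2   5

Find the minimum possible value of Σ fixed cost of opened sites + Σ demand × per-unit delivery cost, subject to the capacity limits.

Open {D1, D3, D4}; cheapest assignment that respects the capacities:
  D1 (cap 26, load 21): R2, R3, R5 — cost 5×2 + 5×2 + 11×2 = 42
  D3 (cap 13, load 7): R1 — cost 7×7 = 49
  D4 (cap 14, load 8): R4 — cost 8×2 = 16
  Shipping 107, fixed 167 → total 274.
  Any other capacity-feasible assignment to {D1, D3, D4} ships for at least 107.
Compare {D1, D4}: its best feasible assignment gives total 282.
Compare {D1, D3}: its best feasible assignment gives total 292.
Every other set of open sites that can feasibly serve all demand totals ≥ 282 even under its best assignment. Minimum: 274.

274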